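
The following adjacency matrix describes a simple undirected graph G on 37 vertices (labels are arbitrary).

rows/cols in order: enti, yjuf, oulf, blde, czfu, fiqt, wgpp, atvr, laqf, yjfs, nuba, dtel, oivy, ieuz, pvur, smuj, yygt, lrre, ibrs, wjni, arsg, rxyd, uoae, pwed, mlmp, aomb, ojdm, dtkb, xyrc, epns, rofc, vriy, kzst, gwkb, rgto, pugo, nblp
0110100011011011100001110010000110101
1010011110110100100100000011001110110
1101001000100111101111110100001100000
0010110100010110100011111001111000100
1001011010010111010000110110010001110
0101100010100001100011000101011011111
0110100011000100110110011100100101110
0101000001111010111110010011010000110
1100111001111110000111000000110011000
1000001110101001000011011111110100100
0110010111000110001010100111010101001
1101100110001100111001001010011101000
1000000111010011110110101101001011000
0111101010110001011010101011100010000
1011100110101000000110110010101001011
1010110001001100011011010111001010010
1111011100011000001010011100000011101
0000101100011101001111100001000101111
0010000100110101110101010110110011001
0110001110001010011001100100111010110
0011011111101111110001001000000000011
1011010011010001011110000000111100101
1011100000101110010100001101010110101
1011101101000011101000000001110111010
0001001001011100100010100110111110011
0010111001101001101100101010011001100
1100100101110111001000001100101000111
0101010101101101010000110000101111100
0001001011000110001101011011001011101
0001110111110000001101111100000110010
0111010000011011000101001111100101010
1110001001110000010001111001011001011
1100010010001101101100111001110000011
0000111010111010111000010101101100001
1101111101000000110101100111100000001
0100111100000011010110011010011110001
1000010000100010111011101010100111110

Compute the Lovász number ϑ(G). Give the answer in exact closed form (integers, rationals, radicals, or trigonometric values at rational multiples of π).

N(enti) = {yjuf, oulf, czfu, laqf, yjfs, dtel, oivy, pvur, smuj, yygt, rxyd, uoae, pwed, ojdm, vriy, kzst, rgto, nblp}, |N(enti)| = 18.
Vertex vriy has 18 neighbors: enti, yjuf, oulf, wgpp, yjfs, nuba, dtel, lrre, rxyd, uoae, pwed, mlmp, dtkb, epns, rofc, gwkb, pugo, nblp.
deg(czfu) = 18; N(czfu) = {enti, blde, fiqt, wgpp, laqf, dtel, ieuz, pvur, smuj, lrre, uoae, pwed, aomb, ojdm, epns, gwkb, rgto, pugo}.
N(rgto) = {enti, yjuf, blde, czfu, fiqt, wgpp, atvr, yjfs, yygt, lrre, wjni, rxyd, uoae, aomb, ojdm, dtkb, xyrc, nblp}, |N(rgto)| = 18.
G on 37 vertices is 18-regular; Paley(37): SR with (k,λ,μ)=(18,8,9).
A has 3 distinct eigenvalues ≈ [18.0, 2.5414, -3.5414].
−37·(-sqrt(37)/2 - 1/2) / ((18)−(-sqrt(37)/2 - 1/2)) = sqrt(37) = ϑ(G).
ϑ(G) ≈ 6.08276253.

sqrt(37)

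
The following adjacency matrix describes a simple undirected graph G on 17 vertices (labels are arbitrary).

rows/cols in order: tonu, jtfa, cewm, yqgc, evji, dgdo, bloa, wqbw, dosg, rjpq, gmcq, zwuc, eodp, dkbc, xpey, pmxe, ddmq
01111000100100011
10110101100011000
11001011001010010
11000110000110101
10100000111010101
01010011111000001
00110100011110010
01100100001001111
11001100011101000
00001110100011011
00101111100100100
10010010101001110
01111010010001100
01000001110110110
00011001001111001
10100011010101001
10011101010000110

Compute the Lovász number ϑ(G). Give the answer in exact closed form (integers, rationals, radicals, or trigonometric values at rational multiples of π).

sqrt(17)

N(dosg) = {tonu, jtfa, evji, dgdo, rjpq, gmcq, zwuc, dkbc}, |N(dosg)| = 8.
Vertex evji has 8 neighbors: tonu, cewm, dosg, rjpq, gmcq, eodp, xpey, ddmq.
N(bloa) = {cewm, yqgc, dgdo, rjpq, gmcq, zwuc, eodp, pmxe}, |N(bloa)| = 8.
Vertex tonu has 8 neighbors: jtfa, cewm, yqgc, evji, dosg, zwuc, pmxe, ddmq.
G on 17 vertices is 8-regular; Paley(17): SR with (k,λ,μ)=(8,3,4).
Distinct eigenvalues (to 6 d.p.): [8.0, 1.561553, -2.561553].
Lovász: ϑ = −17(-sqrt(17)/2 - 1/2)/(8+-(-sqrt(17)/2 - 1/2)) = sqrt(17).
Numerically 4.123106.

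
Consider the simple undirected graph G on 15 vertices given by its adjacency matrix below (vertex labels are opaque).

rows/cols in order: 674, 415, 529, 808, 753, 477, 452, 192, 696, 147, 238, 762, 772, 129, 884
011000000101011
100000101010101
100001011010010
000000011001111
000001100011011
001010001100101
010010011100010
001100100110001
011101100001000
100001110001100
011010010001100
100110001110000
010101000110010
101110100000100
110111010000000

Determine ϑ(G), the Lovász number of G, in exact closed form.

N(772) = {415, 808, 477, 147, 238, 129}, |N(772)| = 6.
Vertex 147 has 6 neighbors: 674, 477, 452, 192, 762, 772.
N(477) = {529, 753, 696, 147, 772, 884}, |N(477)| = 6.
Vertex 192 has 6 neighbors: 529, 808, 452, 147, 238, 884.
deg(v) = 6 for all v (|V|=15); this is K(6,2), the Kneser graph.
A has 3 distinct eigenvalues ≈ [6.0, 1.0, -3.0].
Lovász (edge-transitive): ϑ = −15·(-3)/((6)−(-3)) = 5.
ϑ(G) ≈ 5.000000.

5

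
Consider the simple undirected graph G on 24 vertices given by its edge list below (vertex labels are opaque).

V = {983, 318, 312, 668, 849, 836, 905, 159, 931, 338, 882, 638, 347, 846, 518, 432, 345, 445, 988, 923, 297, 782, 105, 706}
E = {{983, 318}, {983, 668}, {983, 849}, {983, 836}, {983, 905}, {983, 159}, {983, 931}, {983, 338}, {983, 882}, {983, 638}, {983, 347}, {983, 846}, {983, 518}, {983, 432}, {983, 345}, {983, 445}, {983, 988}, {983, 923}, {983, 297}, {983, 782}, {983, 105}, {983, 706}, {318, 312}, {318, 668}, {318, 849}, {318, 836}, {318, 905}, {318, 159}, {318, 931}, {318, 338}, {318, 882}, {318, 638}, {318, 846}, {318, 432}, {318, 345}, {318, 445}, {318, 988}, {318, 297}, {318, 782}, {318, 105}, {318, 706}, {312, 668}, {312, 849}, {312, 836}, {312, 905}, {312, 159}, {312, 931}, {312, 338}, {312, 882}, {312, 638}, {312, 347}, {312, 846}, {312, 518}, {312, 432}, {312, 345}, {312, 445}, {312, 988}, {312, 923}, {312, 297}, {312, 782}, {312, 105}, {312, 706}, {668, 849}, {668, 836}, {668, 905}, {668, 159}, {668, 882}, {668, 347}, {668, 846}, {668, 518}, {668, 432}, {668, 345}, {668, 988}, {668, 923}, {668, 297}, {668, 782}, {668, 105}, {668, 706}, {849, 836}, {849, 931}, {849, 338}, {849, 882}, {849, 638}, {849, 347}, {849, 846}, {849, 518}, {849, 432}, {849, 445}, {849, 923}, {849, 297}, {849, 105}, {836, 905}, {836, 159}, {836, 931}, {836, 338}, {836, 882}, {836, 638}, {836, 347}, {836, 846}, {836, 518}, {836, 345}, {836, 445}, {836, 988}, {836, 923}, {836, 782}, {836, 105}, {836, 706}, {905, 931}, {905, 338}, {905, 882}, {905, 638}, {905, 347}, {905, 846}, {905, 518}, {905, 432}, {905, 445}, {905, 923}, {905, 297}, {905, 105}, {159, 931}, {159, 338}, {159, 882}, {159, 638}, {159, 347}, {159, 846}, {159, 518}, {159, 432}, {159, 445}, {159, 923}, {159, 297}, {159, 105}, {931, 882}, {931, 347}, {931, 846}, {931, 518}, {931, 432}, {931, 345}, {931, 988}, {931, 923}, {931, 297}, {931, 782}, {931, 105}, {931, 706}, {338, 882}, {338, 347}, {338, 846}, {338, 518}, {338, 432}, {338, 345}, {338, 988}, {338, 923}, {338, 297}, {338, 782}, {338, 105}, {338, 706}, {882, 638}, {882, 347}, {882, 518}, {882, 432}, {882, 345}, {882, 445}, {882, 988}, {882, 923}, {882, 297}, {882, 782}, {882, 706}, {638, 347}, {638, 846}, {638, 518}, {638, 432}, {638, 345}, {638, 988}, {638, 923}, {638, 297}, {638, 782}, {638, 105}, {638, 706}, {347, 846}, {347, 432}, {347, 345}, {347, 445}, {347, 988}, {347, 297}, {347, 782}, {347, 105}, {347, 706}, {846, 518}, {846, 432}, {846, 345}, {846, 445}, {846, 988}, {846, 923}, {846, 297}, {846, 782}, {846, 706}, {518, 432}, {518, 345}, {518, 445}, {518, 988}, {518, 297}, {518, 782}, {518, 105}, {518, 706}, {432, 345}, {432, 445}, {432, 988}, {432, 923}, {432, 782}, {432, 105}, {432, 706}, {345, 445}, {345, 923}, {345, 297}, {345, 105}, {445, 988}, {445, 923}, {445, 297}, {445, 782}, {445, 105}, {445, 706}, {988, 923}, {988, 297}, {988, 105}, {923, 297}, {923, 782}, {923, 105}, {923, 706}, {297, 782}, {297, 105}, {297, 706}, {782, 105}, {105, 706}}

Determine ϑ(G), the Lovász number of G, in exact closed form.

Vertex 159 has 17 neighbors: 983, 318, 312, 668, 836, 931, 338, 882, 638, 347, 846, 518, 432, 445, 923, 297, 105.
Vertex 988 has 17 neighbors: 983, 318, 312, 668, 836, 931, 338, 882, 638, 347, 846, 518, 432, 445, 923, 297, 105.
N(312) = {318, 668, 849, 836, 905, 159, 931, 338, 882, 638, 347, 846, 518, 432, 345, 445, 988, 923, 297, 782, 105, 706}, |N(312)| = 22.
Vertex 105 has 21 neighbors: 983, 318, 312, 668, 849, 836, 905, 159, 931, 338, 638, 347, 518, 432, 345, 445, 988, 923, 297, 782, 706.
6 parts of sizes [7, 5, 4, 3, 3, 2]; α(G) = 7 = ϑ (perfect).
= 7.000000000… (decimal).
7 ≤ 7 ≤ 7: collapsed.

7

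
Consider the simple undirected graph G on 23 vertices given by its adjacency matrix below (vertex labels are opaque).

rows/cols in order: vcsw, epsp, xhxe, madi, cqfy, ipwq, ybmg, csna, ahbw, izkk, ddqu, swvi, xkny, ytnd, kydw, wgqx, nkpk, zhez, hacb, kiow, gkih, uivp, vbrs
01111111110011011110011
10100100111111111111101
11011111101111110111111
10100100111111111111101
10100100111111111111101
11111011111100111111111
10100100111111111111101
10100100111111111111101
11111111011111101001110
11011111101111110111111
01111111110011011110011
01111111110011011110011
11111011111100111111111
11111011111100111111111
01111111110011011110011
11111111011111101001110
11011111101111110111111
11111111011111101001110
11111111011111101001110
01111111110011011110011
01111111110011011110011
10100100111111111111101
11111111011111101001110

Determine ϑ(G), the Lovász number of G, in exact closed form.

deg(ahbw) = 18; N(ahbw) = {vcsw, epsp, xhxe, madi, cqfy, ipwq, ybmg, csna, izkk, ddqu, swvi, xkny, ytnd, kydw, nkpk, kiow, gkih, uivp}.
Vertex zhez has 18 neighbors: vcsw, epsp, xhxe, madi, cqfy, ipwq, ybmg, csna, izkk, ddqu, swvi, xkny, ytnd, kydw, nkpk, kiow, gkih, uivp.
N(nkpk) = {vcsw, epsp, madi, cqfy, ipwq, ybmg, csna, ahbw, ddqu, swvi, xkny, ytnd, kydw, wgqx, zhez, hacb, kiow, gkih, uivp, vbrs}, |N(nkpk)| = 20.
N(madi) = {vcsw, xhxe, ipwq, ahbw, izkk, ddqu, swvi, xkny, ytnd, kydw, wgqx, nkpk, zhez, hacb, kiow, gkih, vbrs}, |N(madi)| = 17.
Complete multipartite on [6, 6, 5, 3, 3]: sandwich collapses at ϑ=6.
Numerically 6.000000000.
Sandwich: α(G)=6 ≤ ϑ(G)=6 ≤ χ(Ḡ)=6 (collapsed).

6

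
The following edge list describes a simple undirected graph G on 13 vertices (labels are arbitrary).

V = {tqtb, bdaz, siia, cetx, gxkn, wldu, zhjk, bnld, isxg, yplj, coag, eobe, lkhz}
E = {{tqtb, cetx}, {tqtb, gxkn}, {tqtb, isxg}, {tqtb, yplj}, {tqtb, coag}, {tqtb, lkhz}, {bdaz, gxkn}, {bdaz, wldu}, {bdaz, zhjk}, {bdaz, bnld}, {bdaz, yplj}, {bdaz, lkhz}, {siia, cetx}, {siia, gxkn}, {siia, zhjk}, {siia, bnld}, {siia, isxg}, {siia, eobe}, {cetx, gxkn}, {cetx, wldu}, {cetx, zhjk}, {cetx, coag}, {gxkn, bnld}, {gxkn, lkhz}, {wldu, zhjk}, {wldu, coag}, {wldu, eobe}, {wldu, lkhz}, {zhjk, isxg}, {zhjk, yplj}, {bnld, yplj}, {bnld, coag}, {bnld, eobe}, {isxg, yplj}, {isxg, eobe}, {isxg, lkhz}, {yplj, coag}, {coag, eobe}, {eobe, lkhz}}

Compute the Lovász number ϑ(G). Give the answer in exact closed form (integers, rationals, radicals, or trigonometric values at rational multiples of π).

N(eobe) = {siia, wldu, bnld, isxg, coag, lkhz}, |N(eobe)| = 6.
deg(zhjk) = 6; N(zhjk) = {bdaz, siia, cetx, wldu, isxg, yplj}.
deg(lkhz) = 6; N(lkhz) = {tqtb, bdaz, gxkn, wldu, isxg, eobe}.
N(isxg) = {tqtb, siia, zhjk, yplj, eobe, lkhz}, |N(isxg)| = 6.
Regular of degree 6 on 13 vertices: Paley(13): SR with (k,λ,μ)=(6,2,3).
A has 3 distinct eigenvalues ≈ [6.0, 1.302776, -2.302776].
λ_max=6, λ_min=-sqrt(13)/2 - 1/2; ϑ = −13·λ_min/(λ_max−λ_min) = sqrt(13).
ϑ(G) ≈ 3.60555.

sqrt(13)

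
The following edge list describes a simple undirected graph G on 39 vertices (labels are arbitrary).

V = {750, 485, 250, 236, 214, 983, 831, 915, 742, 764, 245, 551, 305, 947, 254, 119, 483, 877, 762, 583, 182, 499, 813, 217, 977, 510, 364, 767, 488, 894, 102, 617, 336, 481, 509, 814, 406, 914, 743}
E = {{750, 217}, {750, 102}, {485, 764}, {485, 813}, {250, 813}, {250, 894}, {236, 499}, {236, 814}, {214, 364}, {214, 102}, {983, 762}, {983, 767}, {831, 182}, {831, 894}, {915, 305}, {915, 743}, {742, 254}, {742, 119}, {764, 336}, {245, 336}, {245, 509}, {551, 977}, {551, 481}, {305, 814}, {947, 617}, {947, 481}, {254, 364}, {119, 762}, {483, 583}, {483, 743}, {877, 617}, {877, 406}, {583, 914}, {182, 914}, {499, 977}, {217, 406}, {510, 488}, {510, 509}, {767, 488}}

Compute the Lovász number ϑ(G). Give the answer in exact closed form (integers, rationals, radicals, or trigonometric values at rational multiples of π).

39*cos(pi/39)/(cos(pi/39) + 1)

N(481) = {551, 947}, |N(481)| = 2.
N(499) = {236, 977}, |N(499)| = 2.
Vertex 483 has 2 neighbors: 583, 743.
N(236) = {499, 814}, |N(236)| = 2.
G on 39 vertices is 2-regular; a single 39-cycle (edge-transitive).
spec(A) ≈ [2.0, 1.9741, 1.8971, 1.7709, 1.5989, 1.3854, 1.1361, 0.8574, 0.5564, 0.2411, -0.0805, -0.4001, -0.7092, -1.0, -1.2649, -1.497, -1.6904, -1.84, -1.9419, -1.9935] (distinct, 4 d.p.).
ϑ = −N·λ_min/(λ_max−λ_min) = −39·(-2*cos(pi/39))/(2−(-2*cos(pi/39))) = 39*cos(pi/39)/(cos(pi/39) + 1).
≈ 19.4683 (to 4 d.p.).
Check 19 ≤ 39*cos(pi/39)/(cos(pi/39) + 1) ≤ 20: both strict.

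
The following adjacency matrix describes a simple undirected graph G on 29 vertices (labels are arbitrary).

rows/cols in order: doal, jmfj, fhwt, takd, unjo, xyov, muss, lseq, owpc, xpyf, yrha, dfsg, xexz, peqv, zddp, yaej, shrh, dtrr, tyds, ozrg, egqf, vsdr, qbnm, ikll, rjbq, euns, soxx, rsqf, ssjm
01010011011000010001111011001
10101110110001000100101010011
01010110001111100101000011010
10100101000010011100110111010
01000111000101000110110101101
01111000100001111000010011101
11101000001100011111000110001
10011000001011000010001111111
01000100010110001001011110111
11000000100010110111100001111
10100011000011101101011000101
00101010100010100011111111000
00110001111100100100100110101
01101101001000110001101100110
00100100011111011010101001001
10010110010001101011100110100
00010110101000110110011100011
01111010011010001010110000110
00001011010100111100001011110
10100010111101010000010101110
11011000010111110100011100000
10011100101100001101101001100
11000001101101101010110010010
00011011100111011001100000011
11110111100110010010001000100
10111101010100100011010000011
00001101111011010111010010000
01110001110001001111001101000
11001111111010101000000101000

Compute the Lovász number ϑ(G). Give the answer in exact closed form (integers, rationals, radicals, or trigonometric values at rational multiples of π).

sqrt(29)

N(owpc) = {jmfj, xyov, xpyf, dfsg, xexz, shrh, ozrg, vsdr, qbnm, ikll, rjbq, soxx, rsqf, ssjm}, |N(owpc)| = 14.
N(xyov) = {jmfj, fhwt, takd, unjo, owpc, peqv, zddp, yaej, shrh, vsdr, rjbq, euns, soxx, ssjm}, |N(xyov)| = 14.
N(lseq) = {doal, takd, unjo, yrha, xexz, peqv, tyds, qbnm, ikll, rjbq, euns, soxx, rsqf, ssjm}, |N(lseq)| = 14.
N(ssjm) = {doal, jmfj, unjo, xyov, muss, lseq, owpc, xpyf, yrha, xexz, zddp, shrh, ikll, euns}, |N(ssjm)| = 14.
29-vertex 14-regular graph: Paley(29): SR with (k,λ,μ)=(14,6,7).
A has 3 distinct eigenvalues ≈ [14.0, 2.193, -3.193].
With N=29: ϑ(G) = 29·(-(-sqrt(29)/2 - 1/2))/(14−(-sqrt(29)/2 - 1/2)) = sqrt(29).
ϑ(G) ≈ 5.38516.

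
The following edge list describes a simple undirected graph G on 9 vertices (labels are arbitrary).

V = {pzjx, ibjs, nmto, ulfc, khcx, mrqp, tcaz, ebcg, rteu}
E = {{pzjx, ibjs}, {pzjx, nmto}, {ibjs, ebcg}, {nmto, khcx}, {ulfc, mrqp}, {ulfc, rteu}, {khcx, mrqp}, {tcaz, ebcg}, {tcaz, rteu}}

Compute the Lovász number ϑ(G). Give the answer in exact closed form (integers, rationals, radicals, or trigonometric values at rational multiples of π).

N(ebcg) = {ibjs, tcaz}, |N(ebcg)| = 2.
N(khcx) = {nmto, mrqp}, |N(khcx)| = 2.
deg(mrqp) = 2; N(mrqp) = {ulfc, khcx}.
Vertex tcaz has 2 neighbors: ebcg, rteu.
Every vertex has degree 2 (N=9); connected 2-regular on 9 ⇒ C_{9}.
Distinct eigenvalues (to 5 d.p.): [2.0, 1.53209, 0.3473, -1.0, -1.87939].
With N=9: ϑ(G) = 9·(-(-1)*2*cos(pi/9))/(2−(-2*cos(pi/9))) = 9*cos(pi/9)/(cos(pi/9) + 1).
= 4.3601… (decimal).
Lovász sandwich 4 ≤ 9*cos(pi/9)/(cos(pi/9) + 1) ≤ 5: both strict.

9*cos(pi/9)/(cos(pi/9) + 1)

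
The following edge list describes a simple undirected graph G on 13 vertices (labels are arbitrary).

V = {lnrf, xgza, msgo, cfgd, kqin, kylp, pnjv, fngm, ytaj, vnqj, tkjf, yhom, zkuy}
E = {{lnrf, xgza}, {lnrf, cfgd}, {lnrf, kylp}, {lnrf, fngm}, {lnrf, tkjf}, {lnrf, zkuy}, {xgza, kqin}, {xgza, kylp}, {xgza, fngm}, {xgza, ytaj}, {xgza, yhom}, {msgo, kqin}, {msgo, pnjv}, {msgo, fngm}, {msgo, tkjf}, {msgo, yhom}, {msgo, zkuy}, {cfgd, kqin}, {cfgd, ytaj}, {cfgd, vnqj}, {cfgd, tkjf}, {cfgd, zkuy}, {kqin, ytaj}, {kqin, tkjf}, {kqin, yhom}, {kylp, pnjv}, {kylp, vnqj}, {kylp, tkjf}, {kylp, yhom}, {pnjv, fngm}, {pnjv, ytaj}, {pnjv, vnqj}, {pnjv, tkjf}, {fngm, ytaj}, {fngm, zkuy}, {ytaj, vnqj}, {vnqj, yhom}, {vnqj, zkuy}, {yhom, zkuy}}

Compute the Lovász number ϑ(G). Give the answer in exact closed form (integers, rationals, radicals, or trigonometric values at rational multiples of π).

sqrt(13)

deg(tkjf) = 6; N(tkjf) = {lnrf, msgo, cfgd, kqin, kylp, pnjv}.
Vertex msgo has 6 neighbors: kqin, pnjv, fngm, tkjf, yhom, zkuy.
N(kqin) = {xgza, msgo, cfgd, ytaj, tkjf, yhom}, |N(kqin)| = 6.
Vertex cfgd has 6 neighbors: lnrf, kqin, ytaj, vnqj, tkjf, zkuy.
Regular of degree 6 on 13 vertices: strongly regular (13,6,2,3).
The 3 distinct eigenvalues: [6.0, 1.303, -2.303].
Lovász (edge-transitive): ϑ = −13·(-sqrt(13)/2 - 1/2)/((6)−(-sqrt(13)/2 - 1/2)) = sqrt(13).
Numerically 3.605551.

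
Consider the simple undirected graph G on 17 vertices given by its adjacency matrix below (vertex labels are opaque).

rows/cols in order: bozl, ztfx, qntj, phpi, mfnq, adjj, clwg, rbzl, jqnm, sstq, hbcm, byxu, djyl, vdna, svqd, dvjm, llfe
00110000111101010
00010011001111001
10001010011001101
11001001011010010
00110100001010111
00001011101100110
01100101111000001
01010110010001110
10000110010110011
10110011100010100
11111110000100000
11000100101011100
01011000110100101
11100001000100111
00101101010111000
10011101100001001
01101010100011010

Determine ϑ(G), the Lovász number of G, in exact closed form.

deg(dvjm) = 8; N(dvjm) = {bozl, phpi, mfnq, adjj, rbzl, jqnm, vdna, llfe}.
Vertex svqd has 8 neighbors: qntj, mfnq, adjj, rbzl, sstq, byxu, djyl, vdna.
Vertex jqnm has 8 neighbors: bozl, adjj, clwg, sstq, byxu, djyl, dvjm, llfe.
deg(hbcm) = 8; N(hbcm) = {bozl, ztfx, qntj, phpi, mfnq, adjj, clwg, byxu}.
17-vertex 8-regular graph: strongly regular (17,8,3,4).
A has 3 distinct eigenvalues ≈ [8.0, 1.5616, -2.5616].
Lovász (edge-transitive): ϑ = −17·(-sqrt(17)/2 - 1/2)/((8)−(-sqrt(17)/2 - 1/2)) = sqrt(17).
ϑ(G) ≈ 4.12310563.

sqrt(17)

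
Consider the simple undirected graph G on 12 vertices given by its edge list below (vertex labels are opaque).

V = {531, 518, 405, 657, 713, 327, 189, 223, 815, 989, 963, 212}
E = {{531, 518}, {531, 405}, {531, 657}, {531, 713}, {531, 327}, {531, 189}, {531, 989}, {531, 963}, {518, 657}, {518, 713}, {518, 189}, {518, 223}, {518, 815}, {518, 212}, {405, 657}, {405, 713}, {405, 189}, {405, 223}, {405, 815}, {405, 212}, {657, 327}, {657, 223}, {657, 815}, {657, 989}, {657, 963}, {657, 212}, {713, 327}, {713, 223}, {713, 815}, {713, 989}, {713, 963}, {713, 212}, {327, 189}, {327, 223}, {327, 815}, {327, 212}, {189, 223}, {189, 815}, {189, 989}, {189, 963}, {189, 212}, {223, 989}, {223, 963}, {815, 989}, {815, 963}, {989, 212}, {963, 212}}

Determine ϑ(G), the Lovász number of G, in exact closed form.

5

N(657) = {531, 518, 405, 327, 223, 815, 989, 963, 212}, |N(657)| = 9.
N(713) = {531, 518, 405, 327, 223, 815, 989, 963, 212}, |N(713)| = 9.
Vertex 815 has 8 neighbors: 518, 405, 657, 713, 327, 189, 989, 963.
deg(189) = 9; N(189) = {531, 518, 405, 327, 223, 815, 989, 963, 212}.
K_{5,4,3} (perfect); ϑ(G) = α(G) = max{5,4,3} = 5.
≈ 5.0000 (to 4 d.p.).
5 ≤ 5 ≤ 5: collapsed.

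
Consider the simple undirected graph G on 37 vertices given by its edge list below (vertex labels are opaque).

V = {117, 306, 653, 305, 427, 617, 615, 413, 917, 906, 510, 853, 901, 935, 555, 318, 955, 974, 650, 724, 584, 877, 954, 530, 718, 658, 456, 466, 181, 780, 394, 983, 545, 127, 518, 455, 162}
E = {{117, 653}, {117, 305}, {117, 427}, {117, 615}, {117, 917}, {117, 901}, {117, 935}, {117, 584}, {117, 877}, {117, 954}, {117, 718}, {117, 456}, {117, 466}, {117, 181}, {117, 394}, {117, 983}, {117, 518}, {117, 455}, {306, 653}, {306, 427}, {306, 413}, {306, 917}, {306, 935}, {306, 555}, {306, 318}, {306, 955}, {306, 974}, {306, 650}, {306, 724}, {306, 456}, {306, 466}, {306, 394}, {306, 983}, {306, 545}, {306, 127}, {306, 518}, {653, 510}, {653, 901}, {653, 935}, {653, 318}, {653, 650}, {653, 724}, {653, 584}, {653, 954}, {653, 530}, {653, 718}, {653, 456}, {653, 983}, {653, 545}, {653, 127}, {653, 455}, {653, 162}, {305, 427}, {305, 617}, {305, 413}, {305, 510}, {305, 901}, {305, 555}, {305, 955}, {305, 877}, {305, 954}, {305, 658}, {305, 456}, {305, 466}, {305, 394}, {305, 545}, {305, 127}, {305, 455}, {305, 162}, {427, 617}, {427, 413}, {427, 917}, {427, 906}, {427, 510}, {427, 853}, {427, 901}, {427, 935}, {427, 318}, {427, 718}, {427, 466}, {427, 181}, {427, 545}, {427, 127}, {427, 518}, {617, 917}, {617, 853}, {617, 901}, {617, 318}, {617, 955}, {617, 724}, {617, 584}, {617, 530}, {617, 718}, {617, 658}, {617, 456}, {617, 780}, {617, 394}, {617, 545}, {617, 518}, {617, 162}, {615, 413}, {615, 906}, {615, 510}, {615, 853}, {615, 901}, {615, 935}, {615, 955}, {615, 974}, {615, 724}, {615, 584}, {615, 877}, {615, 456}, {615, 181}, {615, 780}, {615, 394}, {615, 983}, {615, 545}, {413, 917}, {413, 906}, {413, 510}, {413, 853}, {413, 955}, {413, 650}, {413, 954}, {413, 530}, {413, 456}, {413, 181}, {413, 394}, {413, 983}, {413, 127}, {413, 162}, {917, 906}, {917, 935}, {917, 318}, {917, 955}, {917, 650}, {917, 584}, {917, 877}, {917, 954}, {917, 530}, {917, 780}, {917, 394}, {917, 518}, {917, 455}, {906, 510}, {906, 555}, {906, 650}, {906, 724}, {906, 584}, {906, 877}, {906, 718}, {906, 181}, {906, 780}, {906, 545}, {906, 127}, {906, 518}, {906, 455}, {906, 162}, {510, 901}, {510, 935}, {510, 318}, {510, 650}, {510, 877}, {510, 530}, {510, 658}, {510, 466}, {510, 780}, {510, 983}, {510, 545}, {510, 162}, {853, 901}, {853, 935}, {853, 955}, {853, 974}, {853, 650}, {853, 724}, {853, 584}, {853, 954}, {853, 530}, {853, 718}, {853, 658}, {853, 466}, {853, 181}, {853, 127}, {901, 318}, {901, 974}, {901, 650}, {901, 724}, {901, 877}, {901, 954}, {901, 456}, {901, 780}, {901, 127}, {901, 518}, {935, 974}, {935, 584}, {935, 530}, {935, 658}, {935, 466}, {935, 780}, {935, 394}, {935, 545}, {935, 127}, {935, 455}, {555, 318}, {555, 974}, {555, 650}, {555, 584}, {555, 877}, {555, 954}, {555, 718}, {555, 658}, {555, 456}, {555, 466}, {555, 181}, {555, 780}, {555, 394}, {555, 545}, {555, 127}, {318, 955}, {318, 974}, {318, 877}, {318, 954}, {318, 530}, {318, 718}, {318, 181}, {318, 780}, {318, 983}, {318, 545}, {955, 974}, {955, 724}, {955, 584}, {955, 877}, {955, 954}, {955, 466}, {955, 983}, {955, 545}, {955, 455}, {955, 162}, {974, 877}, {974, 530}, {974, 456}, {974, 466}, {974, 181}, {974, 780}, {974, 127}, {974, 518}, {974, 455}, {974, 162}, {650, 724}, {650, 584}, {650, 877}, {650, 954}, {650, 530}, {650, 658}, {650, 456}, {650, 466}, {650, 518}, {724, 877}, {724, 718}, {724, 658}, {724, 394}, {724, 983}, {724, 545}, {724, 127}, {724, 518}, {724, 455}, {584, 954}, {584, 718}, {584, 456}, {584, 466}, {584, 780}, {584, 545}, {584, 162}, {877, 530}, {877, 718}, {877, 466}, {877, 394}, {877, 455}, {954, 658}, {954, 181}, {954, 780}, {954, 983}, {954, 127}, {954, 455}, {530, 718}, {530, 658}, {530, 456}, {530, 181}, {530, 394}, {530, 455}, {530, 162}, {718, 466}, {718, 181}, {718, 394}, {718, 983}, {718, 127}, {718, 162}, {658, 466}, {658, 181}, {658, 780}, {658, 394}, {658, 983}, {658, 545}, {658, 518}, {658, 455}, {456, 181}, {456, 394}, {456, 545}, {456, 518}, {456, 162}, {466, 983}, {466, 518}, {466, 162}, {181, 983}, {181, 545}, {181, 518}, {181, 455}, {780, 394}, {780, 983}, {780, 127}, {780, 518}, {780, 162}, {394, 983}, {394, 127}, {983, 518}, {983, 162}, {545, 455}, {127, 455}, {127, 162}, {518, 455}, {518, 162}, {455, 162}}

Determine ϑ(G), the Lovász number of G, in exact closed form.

Vertex 935 has 18 neighbors: 117, 306, 653, 427, 615, 917, 510, 853, 974, 584, 530, 658, 466, 780, 394, 545, 127, 455.
deg(318) = 18; N(318) = {306, 653, 427, 617, 917, 510, 901, 555, 955, 974, 877, 954, 530, 718, 181, 780, 983, 545}.
N(650) = {306, 653, 413, 917, 906, 510, 853, 901, 555, 724, 584, 877, 954, 530, 658, 456, 466, 518}, |N(650)| = 18.
deg(427) = 18; N(427) = {117, 306, 305, 617, 413, 917, 906, 510, 853, 901, 935, 318, 718, 466, 181, 545, 127, 518}.
deg(v) = 18 for all v (|V|=37); Paley(37): SR with (k,λ,μ)=(18,8,9).
Distinct eigenvalues (to 4 d.p.): [18.0, 2.5414, -3.5414].
ϑ = −N·λ_min/(λ_max−λ_min) = −37·(-sqrt(37)/2 - 1/2)/(18−(-sqrt(37)/2 - 1/2)) = sqrt(37).
= 6.082763… (decimal).

sqrt(37)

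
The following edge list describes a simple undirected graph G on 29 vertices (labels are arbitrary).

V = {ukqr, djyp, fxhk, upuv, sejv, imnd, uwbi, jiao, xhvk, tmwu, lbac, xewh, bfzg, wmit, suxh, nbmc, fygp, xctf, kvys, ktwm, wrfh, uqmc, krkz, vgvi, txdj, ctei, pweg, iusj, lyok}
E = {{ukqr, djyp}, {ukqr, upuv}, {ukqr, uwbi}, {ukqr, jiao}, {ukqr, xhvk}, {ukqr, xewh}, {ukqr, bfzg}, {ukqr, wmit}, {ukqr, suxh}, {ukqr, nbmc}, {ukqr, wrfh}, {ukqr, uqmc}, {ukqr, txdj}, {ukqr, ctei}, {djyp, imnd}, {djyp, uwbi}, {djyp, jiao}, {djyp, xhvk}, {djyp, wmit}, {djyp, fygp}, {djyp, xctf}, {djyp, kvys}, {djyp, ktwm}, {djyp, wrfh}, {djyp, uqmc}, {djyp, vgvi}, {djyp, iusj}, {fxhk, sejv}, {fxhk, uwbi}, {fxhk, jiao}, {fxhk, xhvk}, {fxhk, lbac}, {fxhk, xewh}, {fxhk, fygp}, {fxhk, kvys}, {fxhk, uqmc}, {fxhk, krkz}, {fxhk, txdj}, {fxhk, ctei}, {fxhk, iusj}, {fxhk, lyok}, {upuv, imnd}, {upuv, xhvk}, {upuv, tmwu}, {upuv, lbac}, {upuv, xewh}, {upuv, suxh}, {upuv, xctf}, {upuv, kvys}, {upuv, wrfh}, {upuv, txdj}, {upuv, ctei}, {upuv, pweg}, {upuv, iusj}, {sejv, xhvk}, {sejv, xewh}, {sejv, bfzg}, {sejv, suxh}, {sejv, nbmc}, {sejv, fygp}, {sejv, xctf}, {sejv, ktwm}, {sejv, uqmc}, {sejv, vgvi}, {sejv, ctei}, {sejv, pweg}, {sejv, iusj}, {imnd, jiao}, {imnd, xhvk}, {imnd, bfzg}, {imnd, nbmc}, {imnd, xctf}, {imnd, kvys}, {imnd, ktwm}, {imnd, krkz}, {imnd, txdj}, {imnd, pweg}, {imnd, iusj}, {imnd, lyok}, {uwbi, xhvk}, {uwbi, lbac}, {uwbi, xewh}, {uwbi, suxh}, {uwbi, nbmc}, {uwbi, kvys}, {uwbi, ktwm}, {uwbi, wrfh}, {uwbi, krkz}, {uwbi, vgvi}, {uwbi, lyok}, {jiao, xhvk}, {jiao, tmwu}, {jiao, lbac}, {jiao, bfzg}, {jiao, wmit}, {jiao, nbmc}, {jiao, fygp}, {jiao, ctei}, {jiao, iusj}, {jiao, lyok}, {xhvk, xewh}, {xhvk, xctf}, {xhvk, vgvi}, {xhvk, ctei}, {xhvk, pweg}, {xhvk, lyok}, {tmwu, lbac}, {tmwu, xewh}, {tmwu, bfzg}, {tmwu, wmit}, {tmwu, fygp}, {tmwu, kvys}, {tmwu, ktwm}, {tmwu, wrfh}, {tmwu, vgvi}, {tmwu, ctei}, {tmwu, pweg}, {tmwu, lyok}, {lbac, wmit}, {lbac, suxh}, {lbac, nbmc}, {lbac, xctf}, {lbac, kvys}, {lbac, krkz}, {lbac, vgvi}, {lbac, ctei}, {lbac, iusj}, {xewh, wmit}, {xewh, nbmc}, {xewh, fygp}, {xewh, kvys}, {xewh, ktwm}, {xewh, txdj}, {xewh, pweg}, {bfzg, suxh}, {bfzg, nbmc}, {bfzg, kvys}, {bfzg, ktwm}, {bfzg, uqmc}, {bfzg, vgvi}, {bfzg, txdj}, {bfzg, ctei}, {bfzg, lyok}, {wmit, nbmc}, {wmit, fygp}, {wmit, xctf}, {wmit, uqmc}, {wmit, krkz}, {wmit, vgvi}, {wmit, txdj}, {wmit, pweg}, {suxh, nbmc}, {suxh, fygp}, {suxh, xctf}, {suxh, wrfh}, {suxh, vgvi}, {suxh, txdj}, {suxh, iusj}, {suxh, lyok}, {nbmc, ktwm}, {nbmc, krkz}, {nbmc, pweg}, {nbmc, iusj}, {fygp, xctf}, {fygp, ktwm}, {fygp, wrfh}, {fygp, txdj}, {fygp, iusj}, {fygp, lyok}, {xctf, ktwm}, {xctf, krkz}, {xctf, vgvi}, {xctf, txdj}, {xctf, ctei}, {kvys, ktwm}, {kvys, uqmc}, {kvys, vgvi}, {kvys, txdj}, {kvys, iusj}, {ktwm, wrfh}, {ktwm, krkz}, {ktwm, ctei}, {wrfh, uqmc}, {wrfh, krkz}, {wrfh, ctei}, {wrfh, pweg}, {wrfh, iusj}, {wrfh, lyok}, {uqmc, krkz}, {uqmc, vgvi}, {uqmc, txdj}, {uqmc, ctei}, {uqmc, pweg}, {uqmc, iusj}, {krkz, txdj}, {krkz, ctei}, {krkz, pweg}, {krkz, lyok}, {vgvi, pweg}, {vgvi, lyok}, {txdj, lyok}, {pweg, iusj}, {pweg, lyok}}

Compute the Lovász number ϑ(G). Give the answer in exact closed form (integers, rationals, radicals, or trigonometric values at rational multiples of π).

deg(lyok) = 14; N(lyok) = {fxhk, imnd, uwbi, jiao, xhvk, tmwu, bfzg, suxh, fygp, wrfh, krkz, vgvi, txdj, pweg}.
Vertex suxh has 14 neighbors: ukqr, upuv, sejv, uwbi, lbac, bfzg, nbmc, fygp, xctf, wrfh, vgvi, txdj, iusj, lyok.
deg(jiao) = 14; N(jiao) = {ukqr, djyp, fxhk, imnd, xhvk, tmwu, lbac, bfzg, wmit, nbmc, fygp, ctei, iusj, lyok}.
deg(ctei) = 14; N(ctei) = {ukqr, fxhk, upuv, sejv, jiao, xhvk, tmwu, lbac, bfzg, xctf, ktwm, wrfh, uqmc, krkz}.
Regular of degree 14 on 29 vertices: SR(29,14,6,7) — a Paley graph.
The 3 distinct eigenvalues: [14.0, 2.193, -3.193].
ϑ = −N·λ_min/(λ_max−λ_min) = −29·(-sqrt(29)/2 - 1/2)/(14−(-sqrt(29)/2 - 1/2)) = sqrt(29).
Numerically 5.3852.

sqrt(29)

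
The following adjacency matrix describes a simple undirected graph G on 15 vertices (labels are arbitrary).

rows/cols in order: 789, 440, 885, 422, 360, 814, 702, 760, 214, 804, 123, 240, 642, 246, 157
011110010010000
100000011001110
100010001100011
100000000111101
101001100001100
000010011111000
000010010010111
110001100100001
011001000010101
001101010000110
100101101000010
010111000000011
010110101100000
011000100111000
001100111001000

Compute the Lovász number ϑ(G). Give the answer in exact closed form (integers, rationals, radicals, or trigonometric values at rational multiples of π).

N(885) = {789, 360, 214, 804, 246, 157}, |N(885)| = 6.
deg(760) = 6; N(760) = {789, 440, 814, 702, 804, 157}.
deg(642) = 6; N(642) = {440, 422, 360, 702, 214, 804}.
N(123) = {789, 422, 814, 702, 214, 246}, |N(123)| = 6.
deg(v) = 6 for all v (|V|=15); Kneser-type, 2-subsets of [6].
A has 3 distinct eigenvalues ≈ [6.0, 1.0, -3.0].
−15·(-3) / ((6)−(-3)) = 5 = ϑ(G).
ϑ(G) ≈ 5.0000000.

5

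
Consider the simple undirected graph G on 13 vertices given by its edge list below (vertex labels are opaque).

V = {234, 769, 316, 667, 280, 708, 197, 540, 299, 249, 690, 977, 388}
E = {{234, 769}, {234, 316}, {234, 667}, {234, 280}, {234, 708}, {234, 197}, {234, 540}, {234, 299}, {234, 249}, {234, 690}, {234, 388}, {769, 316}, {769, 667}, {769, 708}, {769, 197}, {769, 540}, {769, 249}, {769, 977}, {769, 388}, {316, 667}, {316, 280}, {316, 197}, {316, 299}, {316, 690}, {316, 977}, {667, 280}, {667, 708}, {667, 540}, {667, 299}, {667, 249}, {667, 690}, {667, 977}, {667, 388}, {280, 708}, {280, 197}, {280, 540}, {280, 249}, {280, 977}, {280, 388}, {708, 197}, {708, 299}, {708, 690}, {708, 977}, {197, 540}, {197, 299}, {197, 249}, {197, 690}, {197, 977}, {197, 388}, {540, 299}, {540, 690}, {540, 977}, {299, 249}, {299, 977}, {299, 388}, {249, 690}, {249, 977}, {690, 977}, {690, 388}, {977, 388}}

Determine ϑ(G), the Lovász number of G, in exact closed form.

N(197) = {234, 769, 316, 280, 708, 540, 299, 249, 690, 977, 388}, |N(197)| = 11.
deg(977) = 11; N(977) = {769, 316, 667, 280, 708, 197, 540, 299, 249, 690, 388}.
Vertex 690 has 9 neighbors: 234, 316, 667, 708, 197, 540, 249, 977, 388.
deg(540) = 8; N(540) = {234, 769, 667, 280, 197, 299, 690, 977}.
Complete multipartite on [5, 4, 2, 2]: sandwich collapses at ϑ=5.
Numerically 5.0000000.
5 ≤ 5 ≤ 5: collapsed.

5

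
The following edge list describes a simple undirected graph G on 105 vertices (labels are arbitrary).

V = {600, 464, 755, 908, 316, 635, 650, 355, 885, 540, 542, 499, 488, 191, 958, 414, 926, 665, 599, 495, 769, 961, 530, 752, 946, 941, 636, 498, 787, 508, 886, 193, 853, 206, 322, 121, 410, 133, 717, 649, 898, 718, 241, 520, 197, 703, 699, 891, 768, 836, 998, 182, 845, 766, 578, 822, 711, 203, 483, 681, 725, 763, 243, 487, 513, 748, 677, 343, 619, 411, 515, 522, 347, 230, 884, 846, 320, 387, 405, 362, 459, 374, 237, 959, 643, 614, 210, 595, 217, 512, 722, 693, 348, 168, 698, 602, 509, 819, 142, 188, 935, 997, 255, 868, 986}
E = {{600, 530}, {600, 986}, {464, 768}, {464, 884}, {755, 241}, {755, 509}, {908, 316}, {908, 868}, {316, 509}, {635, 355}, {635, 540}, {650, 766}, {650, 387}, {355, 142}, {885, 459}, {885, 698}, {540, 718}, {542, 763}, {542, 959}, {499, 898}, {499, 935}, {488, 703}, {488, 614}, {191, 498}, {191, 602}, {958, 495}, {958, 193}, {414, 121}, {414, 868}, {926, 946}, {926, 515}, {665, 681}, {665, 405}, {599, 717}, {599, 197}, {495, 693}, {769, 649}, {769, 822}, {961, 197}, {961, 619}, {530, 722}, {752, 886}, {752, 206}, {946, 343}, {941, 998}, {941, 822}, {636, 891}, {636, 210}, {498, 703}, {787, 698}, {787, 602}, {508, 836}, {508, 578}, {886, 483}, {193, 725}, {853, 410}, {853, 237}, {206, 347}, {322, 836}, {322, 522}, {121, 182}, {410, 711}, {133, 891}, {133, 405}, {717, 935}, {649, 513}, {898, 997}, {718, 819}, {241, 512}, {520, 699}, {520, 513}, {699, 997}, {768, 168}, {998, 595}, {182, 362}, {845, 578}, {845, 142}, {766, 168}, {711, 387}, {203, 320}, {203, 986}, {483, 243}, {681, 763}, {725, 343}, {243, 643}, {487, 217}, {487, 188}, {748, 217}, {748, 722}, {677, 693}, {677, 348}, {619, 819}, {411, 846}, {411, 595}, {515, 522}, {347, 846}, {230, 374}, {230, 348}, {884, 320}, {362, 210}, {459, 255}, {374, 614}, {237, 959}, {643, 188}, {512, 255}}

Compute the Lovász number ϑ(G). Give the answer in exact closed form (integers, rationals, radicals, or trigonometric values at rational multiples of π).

105*cos(pi/105)/(cos(pi/105) + 1)

deg(188) = 2; N(188) = {487, 643}.
deg(348) = 2; N(348) = {677, 230}.
Vertex 868 has 2 neighbors: 908, 414.
Vertex 483 has 2 neighbors: 886, 243.
2-regular, N=105; connected 2-regular on 105 ⇒ C_{105}.
spec(A) ≈ [2.0, 1.99642, 1.98569, 1.96786, 1.94298, 1.91115, 1.87247, 1.82709, 1.77517, 1.7169, 1.65248, 1.58214, 1.50614, 1.42475, 1.33826, 1.24698, 1.15123, 1.05137, 0.94774, 0.84071, 0.73068, 0.61803, 0.50317, 0.38651, 0.26847, 0.14946, 0.02992, -0.08973, -0.20906, -0.32764, -0.44504, -0.56085, -0.67466, -0.78605, -0.89463, -1.0, -1.10179, -1.19964, -1.2932, -1.38213, -1.4661, -1.54483, -1.61803, -1.68544, -1.74682, -1.80194, -1.85061, -1.89265, -1.92793, -1.9563, -1.97766, -1.99195, -1.9991] (distinct, 5 d.p.).
ϑ = −N·λ_min/(λ_max−λ_min) = −105·(-2*cos(pi/105))/(2−(-2*cos(pi/105))) = 105*cos(pi/105)/(cos(pi/105) + 1).
Numerically 52.488248718.
Check 52 ≤ 105*cos(pi/105)/(cos(pi/105) + 1) ≤ 53: both strict.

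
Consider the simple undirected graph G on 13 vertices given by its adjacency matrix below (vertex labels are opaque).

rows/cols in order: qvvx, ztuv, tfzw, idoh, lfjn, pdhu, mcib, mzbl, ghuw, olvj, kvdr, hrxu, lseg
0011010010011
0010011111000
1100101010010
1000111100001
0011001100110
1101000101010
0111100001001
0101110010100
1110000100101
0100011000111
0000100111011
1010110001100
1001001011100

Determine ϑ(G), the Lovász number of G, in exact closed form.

sqrt(13)

N(pdhu) = {qvvx, ztuv, idoh, mzbl, olvj, hrxu}, |N(pdhu)| = 6.
deg(lfjn) = 6; N(lfjn) = {tfzw, idoh, mcib, mzbl, kvdr, hrxu}.
N(kvdr) = {lfjn, mzbl, ghuw, olvj, hrxu, lseg}, |N(kvdr)| = 6.
Vertex ghuw has 6 neighbors: qvvx, ztuv, tfzw, mzbl, kvdr, lseg.
6-regular, N=13; strongly regular (13,6,2,3).
The 3 distinct eigenvalues: [6.0, 1.30278, -2.30278].
ϑ = −N·λ_min/(λ_max−λ_min) = −13·(-sqrt(13)/2 - 1/2)/(6−(-sqrt(13)/2 - 1/2)) = sqrt(13).
≈ 3.60555 (to 5 d.p.).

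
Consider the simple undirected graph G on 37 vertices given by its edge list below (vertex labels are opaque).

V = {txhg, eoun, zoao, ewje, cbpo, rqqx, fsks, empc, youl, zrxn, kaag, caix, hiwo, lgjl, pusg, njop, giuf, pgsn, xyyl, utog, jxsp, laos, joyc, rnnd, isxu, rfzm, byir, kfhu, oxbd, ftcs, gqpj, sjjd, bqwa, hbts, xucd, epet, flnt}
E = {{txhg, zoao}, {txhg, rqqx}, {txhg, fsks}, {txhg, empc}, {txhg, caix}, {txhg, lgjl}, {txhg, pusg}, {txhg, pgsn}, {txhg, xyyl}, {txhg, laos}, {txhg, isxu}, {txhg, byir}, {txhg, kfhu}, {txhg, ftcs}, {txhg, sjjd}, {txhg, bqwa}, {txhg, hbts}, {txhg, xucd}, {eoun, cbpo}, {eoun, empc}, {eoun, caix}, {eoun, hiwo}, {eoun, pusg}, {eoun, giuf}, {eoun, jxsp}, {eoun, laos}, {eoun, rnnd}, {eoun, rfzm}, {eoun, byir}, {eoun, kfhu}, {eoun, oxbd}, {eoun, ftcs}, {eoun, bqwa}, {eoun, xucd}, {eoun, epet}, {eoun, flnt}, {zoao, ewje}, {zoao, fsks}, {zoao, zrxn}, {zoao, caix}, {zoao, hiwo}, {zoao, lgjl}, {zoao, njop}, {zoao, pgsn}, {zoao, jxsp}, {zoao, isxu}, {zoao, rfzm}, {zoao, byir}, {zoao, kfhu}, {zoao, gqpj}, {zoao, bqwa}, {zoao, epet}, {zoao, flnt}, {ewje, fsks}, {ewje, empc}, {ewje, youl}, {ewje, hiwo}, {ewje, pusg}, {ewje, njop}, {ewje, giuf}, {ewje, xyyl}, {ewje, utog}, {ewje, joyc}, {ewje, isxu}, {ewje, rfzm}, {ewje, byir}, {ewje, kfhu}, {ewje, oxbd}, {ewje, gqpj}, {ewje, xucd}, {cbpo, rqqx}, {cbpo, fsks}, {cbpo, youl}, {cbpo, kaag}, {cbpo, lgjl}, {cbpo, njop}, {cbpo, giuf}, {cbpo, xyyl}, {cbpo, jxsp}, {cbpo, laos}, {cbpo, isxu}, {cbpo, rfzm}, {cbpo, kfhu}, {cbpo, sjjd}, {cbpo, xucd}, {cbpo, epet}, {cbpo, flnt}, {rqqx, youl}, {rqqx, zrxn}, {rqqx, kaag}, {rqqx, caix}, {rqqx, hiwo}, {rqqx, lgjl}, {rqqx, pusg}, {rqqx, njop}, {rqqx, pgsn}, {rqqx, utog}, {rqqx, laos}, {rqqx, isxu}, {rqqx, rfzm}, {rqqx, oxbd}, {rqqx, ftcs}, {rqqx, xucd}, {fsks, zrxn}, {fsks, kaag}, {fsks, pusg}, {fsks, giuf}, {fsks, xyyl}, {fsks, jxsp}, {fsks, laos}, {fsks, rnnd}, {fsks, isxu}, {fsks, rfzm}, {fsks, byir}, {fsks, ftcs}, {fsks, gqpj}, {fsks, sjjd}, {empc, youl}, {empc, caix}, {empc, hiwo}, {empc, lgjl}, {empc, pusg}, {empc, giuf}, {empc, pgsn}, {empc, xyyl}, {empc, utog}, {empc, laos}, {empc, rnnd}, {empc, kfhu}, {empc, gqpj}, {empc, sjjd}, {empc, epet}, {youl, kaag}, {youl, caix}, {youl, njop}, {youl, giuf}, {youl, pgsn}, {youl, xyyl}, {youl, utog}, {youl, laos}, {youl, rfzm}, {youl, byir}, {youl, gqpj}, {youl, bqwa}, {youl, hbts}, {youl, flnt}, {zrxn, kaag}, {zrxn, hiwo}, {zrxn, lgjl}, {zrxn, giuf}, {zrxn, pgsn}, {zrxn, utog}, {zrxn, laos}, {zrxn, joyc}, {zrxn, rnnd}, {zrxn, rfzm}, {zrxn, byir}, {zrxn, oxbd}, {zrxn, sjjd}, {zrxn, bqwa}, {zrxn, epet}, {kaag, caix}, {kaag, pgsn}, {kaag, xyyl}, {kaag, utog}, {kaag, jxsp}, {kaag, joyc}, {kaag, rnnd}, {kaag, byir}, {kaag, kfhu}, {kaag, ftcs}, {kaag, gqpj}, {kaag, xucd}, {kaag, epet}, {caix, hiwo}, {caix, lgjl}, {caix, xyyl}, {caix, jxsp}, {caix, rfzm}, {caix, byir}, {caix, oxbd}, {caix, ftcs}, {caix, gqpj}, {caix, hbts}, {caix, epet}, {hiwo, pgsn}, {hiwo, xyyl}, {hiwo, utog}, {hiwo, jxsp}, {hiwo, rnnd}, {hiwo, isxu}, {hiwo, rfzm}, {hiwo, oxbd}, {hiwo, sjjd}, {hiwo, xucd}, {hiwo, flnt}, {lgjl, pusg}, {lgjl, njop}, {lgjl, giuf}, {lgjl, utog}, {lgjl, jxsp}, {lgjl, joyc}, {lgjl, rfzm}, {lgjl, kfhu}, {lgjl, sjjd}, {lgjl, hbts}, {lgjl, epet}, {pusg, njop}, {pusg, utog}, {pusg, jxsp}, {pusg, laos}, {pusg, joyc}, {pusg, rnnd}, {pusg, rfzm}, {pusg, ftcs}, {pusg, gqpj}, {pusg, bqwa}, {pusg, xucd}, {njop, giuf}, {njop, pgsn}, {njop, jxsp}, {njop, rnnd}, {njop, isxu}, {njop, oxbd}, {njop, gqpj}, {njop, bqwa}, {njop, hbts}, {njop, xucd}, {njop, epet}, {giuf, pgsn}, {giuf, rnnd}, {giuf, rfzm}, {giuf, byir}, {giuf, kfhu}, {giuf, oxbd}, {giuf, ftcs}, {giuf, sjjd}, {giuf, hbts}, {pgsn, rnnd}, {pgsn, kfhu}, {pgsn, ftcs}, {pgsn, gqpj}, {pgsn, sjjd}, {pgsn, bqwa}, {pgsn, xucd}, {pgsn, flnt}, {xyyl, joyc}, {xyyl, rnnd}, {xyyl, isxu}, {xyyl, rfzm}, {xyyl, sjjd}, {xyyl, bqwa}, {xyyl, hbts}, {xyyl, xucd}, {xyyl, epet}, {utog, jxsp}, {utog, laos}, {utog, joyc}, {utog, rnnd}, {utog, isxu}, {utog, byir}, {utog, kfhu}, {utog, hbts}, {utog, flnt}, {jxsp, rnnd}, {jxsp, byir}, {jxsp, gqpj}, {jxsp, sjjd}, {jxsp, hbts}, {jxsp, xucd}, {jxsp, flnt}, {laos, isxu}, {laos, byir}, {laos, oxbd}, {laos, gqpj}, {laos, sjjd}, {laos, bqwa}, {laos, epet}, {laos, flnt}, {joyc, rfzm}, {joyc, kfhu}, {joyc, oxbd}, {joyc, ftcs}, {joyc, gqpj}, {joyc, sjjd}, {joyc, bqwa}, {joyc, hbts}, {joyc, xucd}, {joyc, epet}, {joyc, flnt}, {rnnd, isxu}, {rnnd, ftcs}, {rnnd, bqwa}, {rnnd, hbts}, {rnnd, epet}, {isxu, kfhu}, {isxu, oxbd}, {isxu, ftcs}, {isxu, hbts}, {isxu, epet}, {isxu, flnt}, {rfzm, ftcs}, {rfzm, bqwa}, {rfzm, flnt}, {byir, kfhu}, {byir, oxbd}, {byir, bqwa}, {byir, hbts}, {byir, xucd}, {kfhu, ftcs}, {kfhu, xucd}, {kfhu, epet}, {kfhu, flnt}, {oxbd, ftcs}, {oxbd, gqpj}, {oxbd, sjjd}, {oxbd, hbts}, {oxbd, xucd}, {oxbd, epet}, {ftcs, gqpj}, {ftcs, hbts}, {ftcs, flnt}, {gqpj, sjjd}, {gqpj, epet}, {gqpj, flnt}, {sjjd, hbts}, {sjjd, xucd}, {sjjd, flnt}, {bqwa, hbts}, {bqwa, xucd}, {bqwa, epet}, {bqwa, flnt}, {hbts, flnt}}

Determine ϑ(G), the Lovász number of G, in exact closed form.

sqrt(37)

Vertex oxbd has 18 neighbors: eoun, ewje, rqqx, zrxn, caix, hiwo, njop, giuf, laos, joyc, isxu, byir, ftcs, gqpj, sjjd, hbts, xucd, epet.
deg(hbts) = 18; N(hbts) = {txhg, youl, caix, lgjl, njop, giuf, xyyl, utog, jxsp, joyc, rnnd, isxu, byir, oxbd, ftcs, sjjd, bqwa, flnt}.
Vertex byir has 18 neighbors: txhg, eoun, zoao, ewje, fsks, youl, zrxn, kaag, caix, giuf, utog, jxsp, laos, kfhu, oxbd, bqwa, hbts, xucd.
Vertex fsks has 18 neighbors: txhg, zoao, ewje, cbpo, zrxn, kaag, pusg, giuf, xyyl, jxsp, laos, rnnd, isxu, rfzm, byir, ftcs, gqpj, sjjd.
37-vertex 18-regular graph: SR(37,18,8,9) — a Paley graph.
The 3 distinct eigenvalues: [18.0, 2.5414, -3.5414].
λ_max=18, λ_min=-sqrt(37)/2 - 1/2; ϑ = −37·λ_min/(λ_max−λ_min) = sqrt(37).
≈ 6.08276 (to 5 d.p.).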